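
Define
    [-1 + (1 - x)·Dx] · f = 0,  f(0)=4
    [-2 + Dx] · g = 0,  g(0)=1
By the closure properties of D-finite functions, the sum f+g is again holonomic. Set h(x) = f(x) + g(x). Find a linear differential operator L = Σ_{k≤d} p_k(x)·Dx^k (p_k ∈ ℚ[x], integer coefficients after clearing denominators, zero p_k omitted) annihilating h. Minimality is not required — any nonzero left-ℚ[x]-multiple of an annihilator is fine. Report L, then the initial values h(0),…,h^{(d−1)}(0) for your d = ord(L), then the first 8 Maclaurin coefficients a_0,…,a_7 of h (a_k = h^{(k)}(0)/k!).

L = -4·x + (-2 + 8·x - 4·x^2)·Dx + (1 - 3·x + 2·x^2)·Dx^2  (order 2).
h: a_k = 5, 6, 6, 16/3, 14/3, 64/15, 184/45, 1268/315, …
ICs: h(0) = 5, h′(0) = 6.

f: a_k = 4, 4, 4, 4, 4, 4, 4, 4, …
g: a_k = 1, 2, 2, 4/3, 2/3, 4/15, 4/45, 8/315, …
Sum ⇒ L₀ = lclm(L_f,L_g) in ℚ(x)⟨Dx⟩.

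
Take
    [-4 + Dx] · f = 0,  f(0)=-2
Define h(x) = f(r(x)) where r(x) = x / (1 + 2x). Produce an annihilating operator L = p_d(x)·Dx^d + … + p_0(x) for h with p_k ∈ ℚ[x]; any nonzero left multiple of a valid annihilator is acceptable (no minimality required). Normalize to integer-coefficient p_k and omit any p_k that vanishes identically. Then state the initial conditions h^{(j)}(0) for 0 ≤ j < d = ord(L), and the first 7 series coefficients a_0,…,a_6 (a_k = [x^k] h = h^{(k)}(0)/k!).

L = -4 + (1 + 4·x + 4·x^2)·Dx  (order 1).
h: a_k = -2, -8, 0, 32/3, -64/3, 128/5, -512/45, …
ICs: h(0) = -2.

f: a_k = -2, -8, -16, -64/3, -64/3, -256/15, -512/45, …
h₀=f(r): pull back L_f along r ⇒ L₀.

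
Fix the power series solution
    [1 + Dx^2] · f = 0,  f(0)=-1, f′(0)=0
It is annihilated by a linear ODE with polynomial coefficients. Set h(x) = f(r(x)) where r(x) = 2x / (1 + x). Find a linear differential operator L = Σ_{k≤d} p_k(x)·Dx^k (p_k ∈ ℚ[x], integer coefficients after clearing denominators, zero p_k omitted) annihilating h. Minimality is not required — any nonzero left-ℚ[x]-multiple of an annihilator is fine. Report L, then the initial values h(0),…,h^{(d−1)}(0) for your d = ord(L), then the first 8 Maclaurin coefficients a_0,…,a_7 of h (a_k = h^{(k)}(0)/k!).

f: a_k = -1, 0, 1/2, 0, -1/24, 0, 1/720, 0, …
h₀=f(r): pull back L_f along r ⇒ L₀.
L = 4 + (2 + 6·x + 6·x^2 + 2·x^3)·Dx + (1 + 4·x + 6·x^2 + 4·x^3 + x^4)·Dx^2  (order 2).
h: a_k = -1, 0, 2, -4, 16/3, -16/3, 154/45, 4/5, …
ICs: h(0) = -1, h′(0) = 0.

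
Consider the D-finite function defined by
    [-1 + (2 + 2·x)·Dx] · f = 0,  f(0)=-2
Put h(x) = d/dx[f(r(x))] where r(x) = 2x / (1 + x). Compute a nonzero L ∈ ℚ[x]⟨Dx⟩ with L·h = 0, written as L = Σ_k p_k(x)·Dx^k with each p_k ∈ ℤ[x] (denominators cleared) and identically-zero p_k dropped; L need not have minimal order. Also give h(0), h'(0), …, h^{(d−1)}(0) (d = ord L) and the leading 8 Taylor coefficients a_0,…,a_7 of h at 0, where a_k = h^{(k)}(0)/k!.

f: a_k = -2, -1, 1/4, -1/8, 5/64, -7/128, 21/512, -33/1024, …
L₀ from L_f via x↦r, Dx↦r'^{-1}Dx.
h₀' ⇒ L via d/dx closure of L₀.
L = (-3 - 6·x) + (-1 - 4·x - 3·x^2)·Dx  (order 1).
h: a_k = -2, 6, -15, 37, -375/4, 981/4, -5271/8, 14445/8, …
ICs: h(0) = -2.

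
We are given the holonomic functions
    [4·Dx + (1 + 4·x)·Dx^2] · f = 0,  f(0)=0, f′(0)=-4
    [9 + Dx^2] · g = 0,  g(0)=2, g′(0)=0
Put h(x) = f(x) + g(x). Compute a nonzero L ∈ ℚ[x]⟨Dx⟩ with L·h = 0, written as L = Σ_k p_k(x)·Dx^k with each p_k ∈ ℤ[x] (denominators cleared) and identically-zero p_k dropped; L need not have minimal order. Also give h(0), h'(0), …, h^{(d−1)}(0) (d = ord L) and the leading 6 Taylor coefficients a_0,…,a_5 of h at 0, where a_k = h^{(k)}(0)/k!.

f: a_k = 0, -4, 8, -64/3, 64, -1024/5, …
g: a_k = 2, 0, -9, 0, 27/4, 0, …
h₀=f+g: left-lcm gives L₀, ord ≤ 4.
L = (3780 + 2592·x + 5184·x^2)·Dx + (369 + 2124·x + 3888·x^2 + 5184·x^3)·Dx^2 + (420 + 288·x + 576·x^2)·Dx^3 + (41 + 236·x + 432·x^2 + 576·x^3)·Dx^4  (order 4).
h: a_k = 2, -4, -1, -64/3, 283/4, -1024/5, …
ICs: h(0) = 2, h′(0) = -4, h′′(0) = -2, h′′′(0) = -128.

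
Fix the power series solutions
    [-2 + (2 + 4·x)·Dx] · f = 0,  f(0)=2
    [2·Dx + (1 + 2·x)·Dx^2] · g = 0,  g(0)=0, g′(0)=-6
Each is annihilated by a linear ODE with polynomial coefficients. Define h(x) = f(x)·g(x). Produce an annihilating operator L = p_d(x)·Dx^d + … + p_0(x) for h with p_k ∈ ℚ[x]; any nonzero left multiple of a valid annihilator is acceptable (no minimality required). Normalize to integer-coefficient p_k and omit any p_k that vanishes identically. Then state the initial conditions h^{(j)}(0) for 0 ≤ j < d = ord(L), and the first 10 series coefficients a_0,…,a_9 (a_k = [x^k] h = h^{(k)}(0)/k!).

f: a_k = 2, 2, -1, 1, -5/4, 7/4, -21/8, 33/8, -429/64, 715/64, …
g: a_k = 0, -6, 6, -8, 12, -96/5, 32, -384/7, 96, -512/3, …
Sym-product of L_f,L_g gives L₀ (≤ ord 2).
L = 1 + (1 + 4·x + 4·x^2)·Dx^2  (order 2).
h: a_k = 0, -12, 0, 2, -4, 71/10, -62/5, 3043/140, -2689/70, 46027/672, …
ICs: h(0) = 0, h′(0) = -12.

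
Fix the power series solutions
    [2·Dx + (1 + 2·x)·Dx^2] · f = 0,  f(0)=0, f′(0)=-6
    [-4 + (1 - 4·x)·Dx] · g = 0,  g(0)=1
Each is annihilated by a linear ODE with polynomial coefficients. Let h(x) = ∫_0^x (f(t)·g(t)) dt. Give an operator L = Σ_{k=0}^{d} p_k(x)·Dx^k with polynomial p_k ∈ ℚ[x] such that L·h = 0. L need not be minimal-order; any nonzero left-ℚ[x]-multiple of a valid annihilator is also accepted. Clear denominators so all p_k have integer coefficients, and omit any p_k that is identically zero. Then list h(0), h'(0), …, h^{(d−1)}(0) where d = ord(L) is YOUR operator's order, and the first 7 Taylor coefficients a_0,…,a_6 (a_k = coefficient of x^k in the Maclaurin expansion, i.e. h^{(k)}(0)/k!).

f: a_k = 0, -6, 6, -8, 12, -96/5, 32, …
g: a_k = 1, 4, 16, 64, 256, 1024, 4096, …
Sym-product of L_f,L_g gives L₀ (≤ ord 2).
h=∫₀ˣh₀: take L = L₀·Dx.
L = 8·Dx + (6 + 24·x)·Dx^2 + (-1 + 2·x + 8·x^2)·Dx^3  (order 3).
h: a_k = 0, 0, -3, -6, -20, -308/5, -3128/15, …
ICs: h(0) = 0, h′(0) = 0, h′′(0) = -6.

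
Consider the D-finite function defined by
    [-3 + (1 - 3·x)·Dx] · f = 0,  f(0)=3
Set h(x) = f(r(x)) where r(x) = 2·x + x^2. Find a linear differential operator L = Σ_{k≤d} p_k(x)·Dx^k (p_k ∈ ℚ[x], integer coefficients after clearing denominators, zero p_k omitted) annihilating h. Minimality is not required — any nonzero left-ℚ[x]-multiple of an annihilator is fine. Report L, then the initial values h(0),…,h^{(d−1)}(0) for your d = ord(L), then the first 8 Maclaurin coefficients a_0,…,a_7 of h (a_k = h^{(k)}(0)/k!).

f: a_k = 3, 9, 27, 81, 243, 729, 2187, 6561, …
L₀ from L_f via x↦r, Dx↦r'^{-1}Dx.
L = (6 + 6·x) + (-1 + 6·x + 3·x^2)·Dx  (order 1).
h: a_k = 3, 18, 117, 756, 4887, 31590, 204201, 1319976, …
ICs: h(0) = 3.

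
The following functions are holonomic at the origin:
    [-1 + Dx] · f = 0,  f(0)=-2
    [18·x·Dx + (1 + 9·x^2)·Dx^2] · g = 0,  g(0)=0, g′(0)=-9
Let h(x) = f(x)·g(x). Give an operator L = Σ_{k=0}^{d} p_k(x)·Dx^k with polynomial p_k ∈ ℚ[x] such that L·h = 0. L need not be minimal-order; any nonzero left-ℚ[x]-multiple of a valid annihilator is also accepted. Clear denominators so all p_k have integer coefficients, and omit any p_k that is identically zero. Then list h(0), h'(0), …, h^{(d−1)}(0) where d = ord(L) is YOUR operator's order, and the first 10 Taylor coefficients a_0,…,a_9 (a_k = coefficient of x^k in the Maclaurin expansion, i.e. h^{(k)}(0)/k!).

L = (1 - 18·x + 9·x^2) + (-2 + 18·x - 18·x^2)·Dx + (1 + 9·x^2)·Dx^2  (order 2).
h: a_k = 0, 18, 18, -45, -51, 5307/20, 1131/4, -484679/280, -511397/280, 27320809/2240, …
ICs: h(0) = 0, h′(0) = 18.

f: a_k = -2, -2, -1, -1/3, -1/12, -1/60, -1/360, -1/2520, -1/20160, -1/181440, …
g: a_k = 0, -9, 0, 27, 0, -729/5, 0, 6561/7, 0, -6561, …
L₀ := L_f ⊗_s L_g (sym. prod.), ord ≤ 2.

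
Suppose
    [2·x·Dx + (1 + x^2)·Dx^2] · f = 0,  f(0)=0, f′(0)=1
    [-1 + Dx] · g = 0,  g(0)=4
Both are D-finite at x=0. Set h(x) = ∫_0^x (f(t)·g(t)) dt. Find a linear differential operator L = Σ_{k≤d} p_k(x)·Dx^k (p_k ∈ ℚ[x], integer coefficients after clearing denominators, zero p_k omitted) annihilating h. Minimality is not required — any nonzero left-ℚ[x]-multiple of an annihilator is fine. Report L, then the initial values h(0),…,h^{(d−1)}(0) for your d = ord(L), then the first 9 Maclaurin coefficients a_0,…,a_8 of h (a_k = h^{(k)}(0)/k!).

L = (1 - 2·x + x^2)·Dx + (-2 + 2·x - 2·x^2)·Dx^2 + (1 + x^2)·Dx^3  (order 3).
h: a_k = 0, 0, 2, 4/3, 1/6, -2/15, 1/20, 11/126, -31/1120, …
ICs: h(0) = 0, h′(0) = 0, h′′(0) = 4.

f: a_k = 0, 1, 0, -1/3, 0, 1/5, 0, -1/7, 0, …
g: a_k = 4, 4, 2, 2/3, 1/6, 1/30, 1/180, 1/1260, 1/10080, …
Sym-product of L_f,L_g gives L₀ (≤ ord 2).
∫: right-multiply L₀ by Dx.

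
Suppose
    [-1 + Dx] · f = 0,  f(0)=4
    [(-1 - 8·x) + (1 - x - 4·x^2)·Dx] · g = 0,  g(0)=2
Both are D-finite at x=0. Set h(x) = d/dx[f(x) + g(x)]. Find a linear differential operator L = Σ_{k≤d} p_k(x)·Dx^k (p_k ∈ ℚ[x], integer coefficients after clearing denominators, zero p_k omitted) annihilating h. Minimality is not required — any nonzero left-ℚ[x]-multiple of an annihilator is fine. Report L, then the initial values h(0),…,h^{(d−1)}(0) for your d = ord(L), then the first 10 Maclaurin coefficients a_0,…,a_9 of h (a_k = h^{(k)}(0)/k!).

L = (44 + 466·x + 544·x^2 + 1728·x^3 + 384·x^4) + (-53 - 474·x - 599·x^2 - 1584·x^3 + 80·x^4 + 128·x^5)·Dx + (9 + 8·x + 55·x^2 - 144·x^3 - 464·x^4 - 128·x^5)·Dx^2  (order 2).
h: a_k = 6, 24, 56, 698/3, 3901/6, 65161/30, 1111321/180, 23486401/1260, 531437761/10080, 13769481601/90720, …
ICs: h(0) = 6, h′(0) = 24.

f: a_k = 4, 4, 2, 2/3, 1/6, 1/30, 1/180, 1/1260, 1/10080, 1/90720, …
g: a_k = 2, 2, 10, 18, 58, 130, 362, 882, 2330, 5858, …
Sum ⇒ L₀ = lclm(L_f,L_g) in ℚ(x)⟨Dx⟩.
h=h₀': d/dx-closure on L₀ ⇒ L.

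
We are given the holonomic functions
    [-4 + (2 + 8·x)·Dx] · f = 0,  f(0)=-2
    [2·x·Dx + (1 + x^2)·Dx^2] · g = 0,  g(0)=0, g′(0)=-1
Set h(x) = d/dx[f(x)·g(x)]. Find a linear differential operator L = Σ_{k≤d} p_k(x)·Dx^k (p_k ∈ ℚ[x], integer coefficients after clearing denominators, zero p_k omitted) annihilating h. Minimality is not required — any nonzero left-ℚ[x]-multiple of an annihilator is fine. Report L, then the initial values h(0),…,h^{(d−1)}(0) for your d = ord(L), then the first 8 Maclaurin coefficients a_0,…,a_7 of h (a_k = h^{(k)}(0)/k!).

L = (-10 + 40·x + 98·x^2 - 24·x^3 - 12·x^4) + (13 + 66·x + 117·x^2 + 226·x^3 - 84·x^4 - 48·x^5)·Dx + (3 + 23·x + 42·x^2 - x^3 + 23·x^4 - 24·x^5 - 16·x^6)·Dx^2  (order 2).
h: a_k = 2, 8, -14, 80/3, -274/3, 1624/5, -17054/15, 428704/105, …
ICs: h(0) = 2, h′(0) = 8.

f: a_k = -2, -4, 4, -8, 20, -56, 168, -528, …
g: a_k = 0, -1, 0, 1/3, 0, -1/5, 0, 1/7, …
L₀ := L_f ⊗_s L_g (sym. prod.), ord ≤ 2.
Differentiate: ansatz ord ≤ ord L₀ ⇒ L.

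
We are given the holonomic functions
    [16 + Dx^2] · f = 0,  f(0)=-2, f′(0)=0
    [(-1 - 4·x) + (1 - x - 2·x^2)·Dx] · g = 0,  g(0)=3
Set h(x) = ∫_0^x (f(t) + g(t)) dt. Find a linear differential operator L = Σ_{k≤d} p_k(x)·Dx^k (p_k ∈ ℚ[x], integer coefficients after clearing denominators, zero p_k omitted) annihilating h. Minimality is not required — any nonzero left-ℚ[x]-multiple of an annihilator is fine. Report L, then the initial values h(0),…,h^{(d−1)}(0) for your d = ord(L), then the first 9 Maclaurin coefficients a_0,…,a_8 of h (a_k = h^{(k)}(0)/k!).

L = (-368 - 1408·x + 256·x^2 - 512·x^3 - 2560·x^4 - 2048·x^5)·Dx + (176 - 336·x - 384·x^2 + 1024·x^3 + 384·x^4 - 1536·x^5 - 1024·x^6)·Dx^2 + (-23 - 88·x + 16·x^2 - 32·x^3 - 160·x^4 - 128·x^5)·Dx^3 + (11 - 21·x - 24·x^2 + 64·x^3 + 24·x^4 - 96·x^5 - 64·x^6)·Dx^4  (order 4).
h: a_k = 0, 1, 3/2, 25/3, 15/4, 7/3, 21/2, 6317/315, 255/8, …
ICs: h(0) = 0, h′(0) = 1, h′′(0) = 3, h′′′(0) = 50.

f: a_k = -2, 0, 16, 0, -64/3, 0, 512/45, 0, -1024/315, …
g: a_k = 3, 3, 9, 15, 33, 63, 129, 255, 513, …
Sum ⇒ L₀ = lclm(L_f,L_g) in ℚ(x)⟨Dx⟩.
∫: right-multiply L₀ by Dx.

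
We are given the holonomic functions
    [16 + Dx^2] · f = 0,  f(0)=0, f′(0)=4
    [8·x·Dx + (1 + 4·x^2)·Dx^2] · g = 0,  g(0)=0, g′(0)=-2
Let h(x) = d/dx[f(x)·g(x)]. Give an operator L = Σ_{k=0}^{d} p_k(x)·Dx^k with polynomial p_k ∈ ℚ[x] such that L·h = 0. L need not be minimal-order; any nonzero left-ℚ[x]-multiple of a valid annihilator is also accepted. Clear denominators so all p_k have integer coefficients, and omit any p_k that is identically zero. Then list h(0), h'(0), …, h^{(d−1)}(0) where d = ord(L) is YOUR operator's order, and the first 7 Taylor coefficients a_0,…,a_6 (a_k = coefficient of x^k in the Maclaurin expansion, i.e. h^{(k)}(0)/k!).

L = (4096 + 58368·x^2 + 354304·x^4 + 983040·x^6 + 1867776·x^8 + 2621440·x^10 + 2097152·x^12) + (1984·x + 30208·x^3 + 158720·x^5 + 409600·x^7 + 655360·x^9 + 524288·x^11)·Dx + (336 + 5216·x^2 + 34560·x^4 + 114176·x^6 + 249856·x^8 + 360448·x^10 + 262144·x^12)·Dx^2 + (124·x + 1888·x^3 + 9920·x^5 + 25600·x^7 + 40960·x^9 + 32768·x^11)·Dx^3 + (5 + 98·x^2 + 776·x^4 + 3296·x^6 + 8320·x^8 + 12288·x^10 + 8192·x^12)·Dx^4  (order 4).
h: a_k = 0, -16, 0, 128, 0, -1280/3, 0, …
ICs: h(0) = 0, h′(0) = -16, h′′(0) = 0, h′′′(0) = 768.

f: a_k = 0, 4, 0, -32/3, 0, 128/15, 0, …
g: a_k = 0, -2, 0, 8/3, 0, -32/5, 0, …
L₀ := L_f ⊗_s L_g (sym. prod.), ord ≤ 4.
Differentiate: ansatz ord ≤ ord L₀ ⇒ L.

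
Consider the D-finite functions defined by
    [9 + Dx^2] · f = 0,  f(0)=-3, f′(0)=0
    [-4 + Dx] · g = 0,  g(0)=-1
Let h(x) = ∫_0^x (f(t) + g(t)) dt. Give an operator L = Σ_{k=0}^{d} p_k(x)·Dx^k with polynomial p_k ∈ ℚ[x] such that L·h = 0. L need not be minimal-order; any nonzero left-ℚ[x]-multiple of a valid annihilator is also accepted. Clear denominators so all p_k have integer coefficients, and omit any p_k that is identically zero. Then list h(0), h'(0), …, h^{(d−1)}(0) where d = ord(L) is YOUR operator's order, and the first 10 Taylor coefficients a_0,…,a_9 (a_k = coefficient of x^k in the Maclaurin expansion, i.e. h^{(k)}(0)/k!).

L = -36·Dx + 9·Dx^2 - 4·Dx^3 + Dx^4  (order 4).
h: a_k = 0, -4, -2, 11/6, -8/3, -499/120, -64/45, -1909/5040, -128/315, -85219/362880, …
ICs: h(0) = 0, h′(0) = -4, h′′(0) = -4, h′′′(0) = 11.

f: a_k = -3, 0, 27/2, 0, -81/8, 0, 243/80, 0, -2187/4480, 0, …
g: a_k = -1, -4, -8, -32/3, -32/3, -128/15, -256/45, -1024/315, -512/315, -2048/2835, …
f+g: L₀ = lclm(L_f,L_g), ord ≤ 2+1.
Integrate: L := L₀·Dx.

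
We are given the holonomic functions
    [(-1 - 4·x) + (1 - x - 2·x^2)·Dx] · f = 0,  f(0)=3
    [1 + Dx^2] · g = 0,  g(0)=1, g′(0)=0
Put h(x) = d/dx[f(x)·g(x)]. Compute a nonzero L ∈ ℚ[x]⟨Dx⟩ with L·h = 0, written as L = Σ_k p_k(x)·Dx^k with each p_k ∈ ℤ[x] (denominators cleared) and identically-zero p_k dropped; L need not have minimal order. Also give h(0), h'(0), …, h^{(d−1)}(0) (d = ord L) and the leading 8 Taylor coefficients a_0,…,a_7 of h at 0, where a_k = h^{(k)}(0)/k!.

L = (31 - 2·x - 3·x^2 + 4·x^3 + 4·x^4) + (10 + 42·x + 12·x^2 + 16·x^3)·Dx + (-3 + 2·x + 5·x^2 + 4·x^3 + 4·x^4)·Dx^2  (order 2).
h: a_k = 3, 15, 81/2, 229/2, 2225/8, 27089/40, 376523/240, 6046153/1680, …
ICs: h(0) = 3, h′(0) = 15.

f: a_k = 3, 3, 9, 15, 33, 63, 129, 255, …
g: a_k = 1, 0, -1/2, 0, 1/24, 0, -1/720, 0, …
Sym-product of L_f,L_g gives L₀ (≤ ord 2).
h₀' ⇒ L via d/dx closure of L₀.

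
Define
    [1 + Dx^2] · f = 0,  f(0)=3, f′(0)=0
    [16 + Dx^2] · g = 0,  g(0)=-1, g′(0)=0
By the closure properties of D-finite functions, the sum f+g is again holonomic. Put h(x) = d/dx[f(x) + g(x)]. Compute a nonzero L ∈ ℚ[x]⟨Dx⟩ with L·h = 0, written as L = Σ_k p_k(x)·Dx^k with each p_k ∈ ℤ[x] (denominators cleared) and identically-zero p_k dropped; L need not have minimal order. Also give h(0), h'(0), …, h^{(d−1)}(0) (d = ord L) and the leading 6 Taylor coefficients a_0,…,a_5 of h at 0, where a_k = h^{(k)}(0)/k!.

f: a_k = 3, 0, -3/2, 0, 1/8, 0, …
g: a_k = -1, 0, 8, 0, -32/3, 0, …
L₀ := lclm(L_f,L_g); ord L₀ ≤ 2+2.
h₀' ⇒ L via d/dx closure of L₀.
L = 16 + 17·Dx^2 + Dx^4  (order 4).
h: a_k = 0, 13, 0, -253/6, 0, 4093/120, …
ICs: h(0) = 0, h′(0) = 13, h′′(0) = 0, h′′′(0) = -253.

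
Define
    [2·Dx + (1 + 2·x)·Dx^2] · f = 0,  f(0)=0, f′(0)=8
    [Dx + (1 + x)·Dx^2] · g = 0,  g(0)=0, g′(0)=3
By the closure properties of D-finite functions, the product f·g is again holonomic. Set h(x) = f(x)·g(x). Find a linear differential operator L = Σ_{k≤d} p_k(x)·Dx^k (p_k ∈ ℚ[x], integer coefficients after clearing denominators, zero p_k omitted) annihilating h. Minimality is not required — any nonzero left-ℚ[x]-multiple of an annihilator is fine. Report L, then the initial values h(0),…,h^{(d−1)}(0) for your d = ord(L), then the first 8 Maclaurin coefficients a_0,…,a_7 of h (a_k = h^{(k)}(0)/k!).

L = (20 + 48·x + 32·x^2)·Dx + (66 + 268·x + 360·x^2 + 160·x^3)·Dx^2 + (32 + 180·x + 372·x^2 + 336·x^3 + 112·x^4)·Dx^3 + (3 + 22·x + 63·x^2 + 88·x^3 + 60·x^4 + 16·x^5)·Dx^4  (order 4).
h: a_k = 0, 0, 24, -36, 52, -78, 1834/15, -996/5, …
ICs: h(0) = 0, h′(0) = 0, h′′(0) = 48, h′′′(0) = -216.

f: a_k = 0, 8, -8, 32/3, -16, 128/5, -128/3, 512/7, …
g: a_k = 0, 3, -3/2, 1, -3/4, 3/5, -1/2, 3/7, …
L₀ := L_f ⊗_s L_g (sym. prod.), ord ≤ 4.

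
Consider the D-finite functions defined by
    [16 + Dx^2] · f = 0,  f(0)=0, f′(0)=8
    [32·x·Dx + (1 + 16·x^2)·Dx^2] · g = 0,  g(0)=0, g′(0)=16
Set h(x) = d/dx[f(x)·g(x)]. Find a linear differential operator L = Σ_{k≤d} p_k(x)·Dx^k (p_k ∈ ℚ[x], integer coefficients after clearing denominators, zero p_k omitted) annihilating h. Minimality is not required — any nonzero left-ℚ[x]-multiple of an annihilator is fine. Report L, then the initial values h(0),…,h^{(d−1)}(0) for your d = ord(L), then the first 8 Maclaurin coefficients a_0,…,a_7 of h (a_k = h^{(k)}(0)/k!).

f: a_k = 0, 8, 0, -64/3, 0, 256/15, 0, -2048/315, …
g: a_k = 0, 16, 0, -256/3, 0, 4096/5, 0, -65536/7, …
h₀=f·g: eliminate ⇒ L₀, order ≤ 2·2.
Derive L from L₀ (diff closure).
L = (14080 + 602112·x^2 + 15106048·x^4 + 50331648·x^6 + 100663296·x^8 + 268435456·x^10 + 2147483648·x^12) + (8704·x + 581632·x^3 + 9175040·x^5 + 41943040·x^7 + 167772160·x^9 + 536870912·x^11)·Dx + (960 + 43520·x^2 + 1093632·x^4 + 4849664·x^6 + 16777216·x^8 + 67108864·x^10 + 268435456·x^12)·Dx^2 + (544·x + 36352·x^3 + 573440·x^5 + 2621440·x^7 + 10485760·x^9 + 33554432·x^11)·Dx^3 + (5 + 368·x^2 + 9344·x^4 + 106496·x^6 + 655360·x^8 + 3145728·x^10 + 8388608·x^12)·Dx^4  (order 4).
h: a_k = 0, 256, 0, -4096, 0, 155648/3, 0, -11272192/15, …
ICs: h(0) = 0, h′(0) = 256, h′′(0) = 0, h′′′(0) = -24576.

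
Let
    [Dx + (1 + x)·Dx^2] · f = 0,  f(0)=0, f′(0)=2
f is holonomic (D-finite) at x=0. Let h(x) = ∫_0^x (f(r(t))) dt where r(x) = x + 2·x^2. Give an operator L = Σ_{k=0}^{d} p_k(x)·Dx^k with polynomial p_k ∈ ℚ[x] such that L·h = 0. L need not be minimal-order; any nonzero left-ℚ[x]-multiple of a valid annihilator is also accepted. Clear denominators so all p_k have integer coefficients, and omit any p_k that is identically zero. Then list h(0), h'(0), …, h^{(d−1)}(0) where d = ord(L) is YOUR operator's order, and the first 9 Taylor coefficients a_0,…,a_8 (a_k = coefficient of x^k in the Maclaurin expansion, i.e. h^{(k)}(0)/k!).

f: a_k = 0, 2, -1, 2/3, -1/2, 2/5, -1/3, 2/7, -1/4, …
Substitute x→r, Dx→(1/r')Dx; clear ⇒ L₀.
Integrate: L := L₀·Dx.
L = (-3 + 4·x + 8·x^2)·Dx^2 + (1 + 5·x + 6·x^2 + 8·x^3)·Dx^3  (order 3).
h: a_k = 0, 0, 1, 1, -5/6, -1/10, 11/15, -3/7, -13/28, …
ICs: h(0) = 0, h′(0) = 0, h′′(0) = 2.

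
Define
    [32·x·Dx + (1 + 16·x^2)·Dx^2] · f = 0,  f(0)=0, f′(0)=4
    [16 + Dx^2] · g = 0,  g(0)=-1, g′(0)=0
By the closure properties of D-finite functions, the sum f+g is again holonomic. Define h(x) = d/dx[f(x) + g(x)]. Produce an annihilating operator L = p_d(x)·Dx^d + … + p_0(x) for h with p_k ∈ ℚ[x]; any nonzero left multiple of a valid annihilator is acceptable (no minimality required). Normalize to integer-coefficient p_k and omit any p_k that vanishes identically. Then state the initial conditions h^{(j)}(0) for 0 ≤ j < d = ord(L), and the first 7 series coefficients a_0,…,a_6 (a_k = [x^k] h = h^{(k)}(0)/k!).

L = (-5632·x + 114688·x^3 + 131072·x^5) + (-16 + 1792·x^2 + 36864·x^4 + 65536·x^6)·Dx + (-352·x + 7168·x^3 + 8192·x^5)·Dx^2 + (-1 + 112·x^2 + 2304·x^4 + 4096·x^6)·Dx^3  (order 3).
h: a_k = 4, 16, -64, -128/3, 1024, 512/15, -16384, …
ICs: h(0) = 4, h′(0) = 16, h′′(0) = -128.

f: a_k = 0, 4, 0, -64/3, 0, 1024/5, 0, …
g: a_k = -1, 0, 8, 0, -32/3, 0, 256/45, …
L₀ := lclm(L_f,L_g); ord L₀ ≤ 2+2.
h₀' ⇒ L via d/dx closure of L₀.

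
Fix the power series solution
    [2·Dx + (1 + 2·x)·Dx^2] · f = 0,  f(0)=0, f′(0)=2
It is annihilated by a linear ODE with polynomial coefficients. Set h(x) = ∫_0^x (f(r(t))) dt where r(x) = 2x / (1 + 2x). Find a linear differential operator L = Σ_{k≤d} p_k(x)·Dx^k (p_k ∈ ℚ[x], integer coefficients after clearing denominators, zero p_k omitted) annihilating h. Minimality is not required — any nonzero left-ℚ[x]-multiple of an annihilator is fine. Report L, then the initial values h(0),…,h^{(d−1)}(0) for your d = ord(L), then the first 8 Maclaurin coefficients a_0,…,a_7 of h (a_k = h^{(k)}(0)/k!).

L = (8 + 24·x)·Dx^2 + (1 + 8·x + 12·x^2)·Dx^3  (order 3).
h: a_k = 0, 0, 2, -16/3, 52/3, -64, 3872/15, -3328/3, …
ICs: h(0) = 0, h′(0) = 0, h′′(0) = 4.

f: a_k = 0, 2, -2, 8/3, -4, 32/5, -32/3, 128/7, …
Substitute x→r, Dx→(1/r')Dx; clear ⇒ L₀.
∫: right-multiply L₀ by Dx.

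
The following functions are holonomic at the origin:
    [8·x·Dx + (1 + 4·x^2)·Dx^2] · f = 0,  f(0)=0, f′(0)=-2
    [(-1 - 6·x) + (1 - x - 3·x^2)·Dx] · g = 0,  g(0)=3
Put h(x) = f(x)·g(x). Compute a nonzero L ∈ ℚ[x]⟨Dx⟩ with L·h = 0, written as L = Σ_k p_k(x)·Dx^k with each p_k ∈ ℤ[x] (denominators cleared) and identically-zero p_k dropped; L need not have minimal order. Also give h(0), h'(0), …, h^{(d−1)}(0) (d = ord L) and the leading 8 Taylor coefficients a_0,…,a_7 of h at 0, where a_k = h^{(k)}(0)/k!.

L = (6 + 8·x + 72·x^2) + (2 + 4·x + 16·x^2 + 72·x^3)·Dx + (-1 + x - x^2 + 4·x^3 + 12·x^4)·Dx^2  (order 2).
h: a_k = 0, -6, -6, -16, -34, -506/5, -1016/5, -15818/35, …
ICs: h(0) = 0, h′(0) = -6.

f: a_k = 0, -2, 0, 8/3, 0, -32/5, 0, 128/7, …
g: a_k = 3, 3, 12, 21, 57, 120, 291, 651, …
h₀=f·g: eliminate ⇒ L₀, order ≤ 2·1.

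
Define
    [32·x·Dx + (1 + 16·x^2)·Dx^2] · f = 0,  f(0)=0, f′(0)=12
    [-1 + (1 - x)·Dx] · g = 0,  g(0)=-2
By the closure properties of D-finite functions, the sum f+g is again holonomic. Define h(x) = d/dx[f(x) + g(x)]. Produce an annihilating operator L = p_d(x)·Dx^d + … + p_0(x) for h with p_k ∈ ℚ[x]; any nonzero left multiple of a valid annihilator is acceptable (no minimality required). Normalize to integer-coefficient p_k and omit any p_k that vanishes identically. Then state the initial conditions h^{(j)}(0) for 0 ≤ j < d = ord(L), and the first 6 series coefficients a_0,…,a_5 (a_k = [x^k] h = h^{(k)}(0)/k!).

f: a_k = 0, 12, 0, -64, 0, 3072/5, …
g: a_k = -2, -2, -2, -2, -2, -2, …
f+g: L₀ = lclm(L_f,L_g), ord ≤ 2+1.
h=h₀': d/dx-closure on L₀ ⇒ L.
L = (32 - 128·x - 1536·x^2) + (-19 + 32·x + 656·x^2 - 1536·x^3)·Dx + (1 + 15·x + 240·x^3 - 256·x^4)·Dx^2  (order 2).
h: a_k = 10, -4, -198, -8, 3062, -12, …
ICs: h(0) = 10, h′(0) = -4.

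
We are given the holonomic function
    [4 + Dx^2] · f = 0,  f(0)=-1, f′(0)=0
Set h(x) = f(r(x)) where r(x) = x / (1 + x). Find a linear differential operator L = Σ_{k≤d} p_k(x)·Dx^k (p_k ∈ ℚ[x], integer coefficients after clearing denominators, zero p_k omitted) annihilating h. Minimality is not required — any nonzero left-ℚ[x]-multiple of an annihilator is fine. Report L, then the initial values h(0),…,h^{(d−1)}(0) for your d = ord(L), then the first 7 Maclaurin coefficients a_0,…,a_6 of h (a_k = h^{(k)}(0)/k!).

f: a_k = -1, 0, 2, 0, -2/3, 0, 4/45, …
L₀ from L_f via x↦r, Dx↦r'^{-1}Dx.
L = 4 + (2 + 6·x + 6·x^2 + 2·x^3)·Dx + (1 + 4·x + 6·x^2 + 4·x^3 + x^4)·Dx^2  (order 2).
h: a_k = -1, 0, 2, -4, 16/3, -16/3, 154/45, …
ICs: h(0) = -1, h′(0) = 0.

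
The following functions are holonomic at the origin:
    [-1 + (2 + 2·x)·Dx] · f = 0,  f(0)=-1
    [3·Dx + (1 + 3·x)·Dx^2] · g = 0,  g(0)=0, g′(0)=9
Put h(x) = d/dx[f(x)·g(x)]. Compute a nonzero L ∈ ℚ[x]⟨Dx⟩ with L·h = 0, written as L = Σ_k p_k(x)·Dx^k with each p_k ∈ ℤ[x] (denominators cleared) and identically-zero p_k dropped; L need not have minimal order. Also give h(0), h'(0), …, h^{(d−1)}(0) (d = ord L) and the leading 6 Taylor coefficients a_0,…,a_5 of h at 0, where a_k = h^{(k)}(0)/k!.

f: a_k = -1, -1/2, 1/8, -1/16, 5/128, -7/256, …
g: a_k = 0, 9, -27/2, 27, -243/4, 729/5, …
L₀ := L_f ⊗_s L_g (sym. prod.), ord ≤ 2.
h₀' ⇒ L via d/dx closure of L₀.
L = (-13 - 6·x + 3·x^2) + (-32 - 56·x + 24·x^3)·Dx + (-4 - 16·x - 8·x^2 + 16·x^3 + 12·x^4)·Dx^2  (order 2).
h: a_k = -9, 18, -459/8, 180, -70947/128, 540567/320, …
ICs: h(0) = -9, h′(0) = 18.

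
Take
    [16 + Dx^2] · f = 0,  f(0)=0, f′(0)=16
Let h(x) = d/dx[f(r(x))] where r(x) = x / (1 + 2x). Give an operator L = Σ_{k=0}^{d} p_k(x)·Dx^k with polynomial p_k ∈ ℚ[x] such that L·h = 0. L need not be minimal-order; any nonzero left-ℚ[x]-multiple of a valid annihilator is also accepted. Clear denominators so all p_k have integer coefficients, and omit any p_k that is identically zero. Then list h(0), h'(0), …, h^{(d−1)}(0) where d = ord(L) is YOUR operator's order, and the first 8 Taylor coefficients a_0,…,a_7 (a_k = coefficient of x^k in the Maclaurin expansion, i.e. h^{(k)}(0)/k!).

L = (40 + 96·x + 96·x^2) + (12 + 72·x + 144·x^2 + 96·x^3)·Dx + (1 + 8·x + 24·x^2 + 32·x^3 + 16·x^4)·Dx^2  (order 2).
h: a_k = 16, -64, 64, 512, -11008/3, 15360, -2262016/45, 6209536/45, …
ICs: h(0) = 16, h′(0) = -64.

f: a_k = 0, 16, 0, -128/3, 0, 512/15, 0, -4096/315, …
Substitute x→r, Dx→(1/r')Dx; clear ⇒ L₀.
Differentiate: ansatz ord ≤ ord L₀ ⇒ L.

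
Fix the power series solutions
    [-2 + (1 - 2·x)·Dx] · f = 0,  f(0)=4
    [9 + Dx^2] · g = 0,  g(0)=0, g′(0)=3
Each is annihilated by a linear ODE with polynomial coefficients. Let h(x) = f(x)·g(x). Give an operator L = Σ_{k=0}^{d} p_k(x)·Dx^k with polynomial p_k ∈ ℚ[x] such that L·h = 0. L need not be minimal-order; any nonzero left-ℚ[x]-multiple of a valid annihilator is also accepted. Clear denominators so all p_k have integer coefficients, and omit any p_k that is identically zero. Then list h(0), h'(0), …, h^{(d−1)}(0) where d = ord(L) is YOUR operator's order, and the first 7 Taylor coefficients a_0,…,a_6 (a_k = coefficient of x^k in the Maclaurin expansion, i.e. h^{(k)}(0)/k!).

L = (-9 + 18·x) + 4·Dx + (-1 + 2·x)·Dx^2  (order 2).
h: a_k = 0, 12, 24, 30, 60, 1281/10, 1281/5, …
ICs: h(0) = 0, h′(0) = 12.

f: a_k = 4, 8, 16, 32, 64, 128, 256, …
g: a_k = 0, 3, 0, -9/2, 0, 81/40, 0, …
Product ⇒ symmetric product L₀, ord ≤ 2.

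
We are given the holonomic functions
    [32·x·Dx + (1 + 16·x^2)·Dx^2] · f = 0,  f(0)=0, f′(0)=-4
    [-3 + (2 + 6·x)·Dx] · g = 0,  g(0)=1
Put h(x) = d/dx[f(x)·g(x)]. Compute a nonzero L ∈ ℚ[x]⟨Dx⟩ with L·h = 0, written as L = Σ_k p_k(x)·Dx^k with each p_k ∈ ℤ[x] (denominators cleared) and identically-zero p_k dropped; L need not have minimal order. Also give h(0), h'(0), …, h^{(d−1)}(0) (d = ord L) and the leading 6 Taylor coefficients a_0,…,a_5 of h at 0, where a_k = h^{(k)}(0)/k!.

f: a_k = 0, -4, 0, 64/3, 0, -1024/5, …
g: a_k = 1, 3/2, -9/8, 27/16, -405/128, 1701/256, …
Product ⇒ symmetric product L₀, ord ≤ 2.
Derive L from L₀ (diff closure).
L = (303 + 5760·x - 7200·x^2 - 55296·x^3 - 20736·x^4) + (364 + 3780·x + 4992·x^2 - 64512·x^3 - 193536·x^4 - 82944·x^5)·Dx + (36 - 40·x - 828·x^2 - 4096·x^3 - 24192·x^4 - 55296·x^5 - 27648·x^6)·Dx^2  (order 2).
h: a_k = -4, -12, 155/2, 101, -34583/32, -285867/160, …
ICs: h(0) = -4, h′(0) = -12.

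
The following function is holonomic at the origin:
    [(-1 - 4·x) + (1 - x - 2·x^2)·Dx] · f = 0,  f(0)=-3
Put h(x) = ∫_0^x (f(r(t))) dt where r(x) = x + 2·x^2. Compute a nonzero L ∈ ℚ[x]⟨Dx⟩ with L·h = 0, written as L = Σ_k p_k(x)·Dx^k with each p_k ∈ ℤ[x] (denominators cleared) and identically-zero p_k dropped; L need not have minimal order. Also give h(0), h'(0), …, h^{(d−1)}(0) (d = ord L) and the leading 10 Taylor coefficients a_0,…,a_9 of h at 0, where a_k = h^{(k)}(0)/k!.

L = (1 + 8·x + 24·x^2 + 32·x^3)·Dx + (-1 + x + 4·x^2 + 8·x^3 + 8·x^4)·Dx^2  (order 2).
h: a_k = 0, -3, -3/2, -5, -51/4, -159/5, -169/2, -1671/7, -5379/8, -5797/3, …
ICs: h(0) = 0, h′(0) = -3.

f: a_k = -3, -3, -9, -15, -33, -63, -129, -255, -513, -1023, …
h₀=f(r): pull back L_f along r ⇒ L₀.
Integrate: L := L₀·Dx.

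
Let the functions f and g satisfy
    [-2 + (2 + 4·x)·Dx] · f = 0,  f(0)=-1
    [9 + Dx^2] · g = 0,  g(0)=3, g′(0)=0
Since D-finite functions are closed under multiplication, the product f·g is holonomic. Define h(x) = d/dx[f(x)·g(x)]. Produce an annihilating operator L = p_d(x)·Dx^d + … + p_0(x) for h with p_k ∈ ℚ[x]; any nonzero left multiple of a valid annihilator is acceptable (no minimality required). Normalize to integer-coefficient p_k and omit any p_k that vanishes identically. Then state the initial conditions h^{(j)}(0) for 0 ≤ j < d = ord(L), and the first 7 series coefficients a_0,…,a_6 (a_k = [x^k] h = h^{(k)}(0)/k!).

f: a_k = -1, -1, 1/2, -1/2, 5/8, -7/8, 21/16, …
g: a_k = 3, 0, -27/2, 0, 81/8, 0, -243/80, …
f·g: L₀ = L_f ⊗_s L_g, ord ≤ 1·2.
h=h₀': d/dx-closure on L₀ ⇒ L.
L = (14 + 84·x + 192·x^2 + 216·x^3 + 108·x^4) + (-1 - 8·x - 18·x^2 - 12·x^3)·Dx + (1 + 7·x + 19·x^2 + 24·x^3 + 12·x^4)·Dx^2  (order 2).
h: a_k = -3, 30, 36, -60, -30, 108/5, 126/5, …
ICs: h(0) = -3, h′(0) = 30.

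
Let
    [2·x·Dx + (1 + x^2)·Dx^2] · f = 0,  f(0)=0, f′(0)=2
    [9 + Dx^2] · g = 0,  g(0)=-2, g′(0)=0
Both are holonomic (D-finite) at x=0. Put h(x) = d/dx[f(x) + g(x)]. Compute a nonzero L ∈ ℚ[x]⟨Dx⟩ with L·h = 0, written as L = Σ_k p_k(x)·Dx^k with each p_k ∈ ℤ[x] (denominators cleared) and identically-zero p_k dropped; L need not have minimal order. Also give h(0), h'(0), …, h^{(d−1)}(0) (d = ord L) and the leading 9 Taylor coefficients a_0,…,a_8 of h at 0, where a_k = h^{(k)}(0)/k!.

f: a_k = 0, 2, 0, -2/3, 0, 2/5, 0, -2/7, 0, …
g: a_k = -2, 0, 9, 0, -27/4, 0, 81/40, 0, -729/2240, …
f+g: L₀ = lclm(L_f,L_g), ord ≤ 2+2.
Differentiate: ansatz ord ≤ ord L₀ ⇒ L.
L = (-54·x + 540·x^3 + 162·x^5) + (63 + 279·x^2 + 297·x^4 + 81·x^6)·Dx + (-6·x + 60·x^3 + 18·x^5)·Dx^2 + (7 + 31·x^2 + 33·x^4 + 9·x^6)·Dx^3  (order 3).
h: a_k = 2, 18, -2, -27, 2, 243/20, -2, -729/280, 2, …
ICs: h(0) = 2, h′(0) = 18, h′′(0) = -4.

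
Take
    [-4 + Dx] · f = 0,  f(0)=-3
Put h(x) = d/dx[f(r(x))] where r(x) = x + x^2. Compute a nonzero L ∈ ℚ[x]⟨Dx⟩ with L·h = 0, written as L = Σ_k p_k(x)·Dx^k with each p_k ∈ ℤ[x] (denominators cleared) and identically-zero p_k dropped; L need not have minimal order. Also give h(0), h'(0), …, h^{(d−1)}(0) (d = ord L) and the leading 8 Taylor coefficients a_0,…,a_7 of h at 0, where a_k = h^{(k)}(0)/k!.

f: a_k = -3, -12, -24, -32, -32, -128/5, -256/15, -1024/105, …
Substitute x→r, Dx→(1/r')Dx; clear ⇒ L₀.
h₀' ⇒ L via d/dx closure of L₀.
L = (6 + 16·x + 16·x^2) + (-1 - 2·x)·Dx  (order 1).
h: a_k = -12, -72, -240, -608, -1248, -11072/5, -52096/15, -34560/7, …
ICs: h(0) = -12.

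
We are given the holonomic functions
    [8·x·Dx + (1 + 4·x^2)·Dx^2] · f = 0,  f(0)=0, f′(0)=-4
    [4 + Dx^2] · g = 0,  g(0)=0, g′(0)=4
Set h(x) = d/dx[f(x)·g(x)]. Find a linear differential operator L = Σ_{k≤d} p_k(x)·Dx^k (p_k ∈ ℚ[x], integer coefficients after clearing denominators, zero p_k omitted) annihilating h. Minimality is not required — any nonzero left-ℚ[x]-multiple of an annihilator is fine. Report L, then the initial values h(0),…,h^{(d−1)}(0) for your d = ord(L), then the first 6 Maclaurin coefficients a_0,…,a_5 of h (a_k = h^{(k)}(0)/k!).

f: a_k = 0, -4, 0, 16/3, 0, -64/5, …
g: a_k = 0, 4, 0, -8/3, 0, 8/15, …
f·g: L₀ = L_f ⊗_s L_g, ord ≤ 2·2.
h₀' ⇒ L via d/dx closure of L₀.
L = (880 + 9408·x^2 + 59008·x^4 + 49152·x^6 + 24576·x^8 + 16384·x^10 + 32768·x^12) + (544·x + 9088·x^3 + 35840·x^5 + 40960·x^7 + 40960·x^9 + 32768·x^11)·Dx + (240 + 2720·x^2 + 17088·x^4 + 18944·x^6 + 16384·x^8 + 16384·x^10 + 16384·x^12)·Dx^2 + (136·x + 2272·x^3 + 8960·x^5 + 10240·x^7 + 10240·x^9 + 8192·x^11)·Dx^3 + (5 + 92·x^2 + 584·x^4 + 1664·x^6 + 2560·x^8 + 3072·x^10 + 2048·x^12)·Dx^4  (order 4).
h: a_k = 0, -32, 0, 128, 0, -1216/3, …
ICs: h(0) = 0, h′(0) = -32, h′′(0) = 0, h′′′(0) = 768.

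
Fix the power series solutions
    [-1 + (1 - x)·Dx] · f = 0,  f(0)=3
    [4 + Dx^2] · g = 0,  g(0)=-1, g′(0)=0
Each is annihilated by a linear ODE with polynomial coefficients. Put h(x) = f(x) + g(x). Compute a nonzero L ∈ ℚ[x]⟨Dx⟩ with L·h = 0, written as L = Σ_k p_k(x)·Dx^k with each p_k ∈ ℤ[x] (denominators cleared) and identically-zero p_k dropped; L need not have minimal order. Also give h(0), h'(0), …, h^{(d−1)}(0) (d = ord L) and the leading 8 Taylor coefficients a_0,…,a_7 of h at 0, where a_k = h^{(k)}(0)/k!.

L = (20 - 16·x + 8·x^2) + (-12 + 28·x - 24·x^2 + 8·x^3)·Dx + (5 - 4·x + 2·x^2)·Dx^2 + (-3 + 7·x - 6·x^2 + 2·x^3)·Dx^3  (order 3).
h: a_k = 2, 3, 5, 3, 7/3, 3, 139/45, 3, …
ICs: h(0) = 2, h′(0) = 3, h′′(0) = 10.

f: a_k = 3, 3, 3, 3, 3, 3, 3, 3, …
g: a_k = -1, 0, 2, 0, -2/3, 0, 4/45, 0, …
Weyl lclm of L_f,L_g ⇒ L₀ (ord ≤ 3).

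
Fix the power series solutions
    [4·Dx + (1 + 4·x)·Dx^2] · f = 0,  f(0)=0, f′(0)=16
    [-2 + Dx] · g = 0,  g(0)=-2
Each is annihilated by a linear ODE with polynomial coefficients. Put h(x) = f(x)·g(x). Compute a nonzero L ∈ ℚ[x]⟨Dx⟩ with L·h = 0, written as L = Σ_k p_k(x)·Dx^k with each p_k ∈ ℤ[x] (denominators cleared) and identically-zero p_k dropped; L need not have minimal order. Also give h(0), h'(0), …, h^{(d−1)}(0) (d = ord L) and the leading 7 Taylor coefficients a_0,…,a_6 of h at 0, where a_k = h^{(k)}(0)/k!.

L = (-4 + 16·x) - 16·x·Dx + (1 + 4·x)·Dx^2  (order 2).
h: a_k = 0, -32, 0, -320/3, 256, -13376/15, 27136/9, …
ICs: h(0) = 0, h′(0) = -32.

f: a_k = 0, 16, -32, 256/3, -256, 4096/5, -8192/3, …
g: a_k = -2, -4, -4, -8/3, -4/3, -8/15, -8/45, …
L₀ := L_f ⊗_s L_g (sym. prod.), ord ≤ 2.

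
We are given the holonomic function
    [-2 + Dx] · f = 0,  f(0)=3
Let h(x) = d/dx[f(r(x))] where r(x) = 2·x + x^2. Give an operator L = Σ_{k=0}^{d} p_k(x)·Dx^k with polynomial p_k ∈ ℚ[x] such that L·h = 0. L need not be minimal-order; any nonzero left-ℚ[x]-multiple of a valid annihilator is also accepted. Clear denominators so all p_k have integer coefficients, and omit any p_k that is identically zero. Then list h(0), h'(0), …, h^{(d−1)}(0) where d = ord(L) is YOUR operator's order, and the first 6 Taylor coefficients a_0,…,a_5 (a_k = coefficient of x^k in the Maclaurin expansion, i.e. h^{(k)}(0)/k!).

L = (5 + 8·x + 4·x^2) + (-1 - x)·Dx  (order 1).
h: a_k = 12, 60, 168, 344, 568, 3992/5, …
ICs: h(0) = 12.

f: a_k = 3, 6, 6, 4, 2, 4/5, …
L₀ from L_f via x↦r, Dx↦r'^{-1}Dx.
Derive L from L₀ (diff closure).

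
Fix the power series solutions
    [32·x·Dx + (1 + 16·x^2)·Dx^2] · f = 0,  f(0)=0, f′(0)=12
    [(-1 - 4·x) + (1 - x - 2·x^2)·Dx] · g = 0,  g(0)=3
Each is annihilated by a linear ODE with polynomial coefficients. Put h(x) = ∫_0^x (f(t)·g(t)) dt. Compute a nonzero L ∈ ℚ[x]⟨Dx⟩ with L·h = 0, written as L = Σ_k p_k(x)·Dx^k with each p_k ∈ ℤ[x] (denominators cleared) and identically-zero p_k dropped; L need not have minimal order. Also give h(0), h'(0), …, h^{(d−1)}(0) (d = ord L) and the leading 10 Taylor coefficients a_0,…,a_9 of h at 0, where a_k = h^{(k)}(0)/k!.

f: a_k = 0, 12, 0, -64, 0, 3072/5, 0, -49152/7, 0, 262144/3, …
g: a_k = 3, 3, 9, 15, 33, 63, 129, 255, 513, 1023, …
L₀ := L_f ⊗_s L_g (sym. prod.), ord ≤ 2.
∫: right-multiply L₀ by Dx.
L = (4 + 32·x + 192·x^2)·Dx + (2 - 24·x + 64·x^2 + 192·x^3)·Dx^2 + (-1 + x - 14·x^2 + 16·x^3 + 32·x^4)·Dx^3  (order 3).
h: a_k = 0, 0, 18, 12, -21, -12/5, 1386/5, 8196/35, -140871/70, -9972/7, …
ICs: h(0) = 0, h′(0) = 0, h′′(0) = 36.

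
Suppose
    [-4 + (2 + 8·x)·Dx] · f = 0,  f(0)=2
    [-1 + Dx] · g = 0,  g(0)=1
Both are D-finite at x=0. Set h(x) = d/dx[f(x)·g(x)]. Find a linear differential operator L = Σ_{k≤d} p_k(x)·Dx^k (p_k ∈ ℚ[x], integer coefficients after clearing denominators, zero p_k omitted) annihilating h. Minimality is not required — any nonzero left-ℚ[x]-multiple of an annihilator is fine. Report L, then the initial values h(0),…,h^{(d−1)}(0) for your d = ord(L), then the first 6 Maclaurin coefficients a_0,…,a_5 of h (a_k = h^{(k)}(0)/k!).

f: a_k = 2, 4, -4, 8, -20, 56, …
g: a_k = 1, 1, 1/2, 1/6, 1/24, 1/120, …
h₀=f·g: eliminate ⇒ L₀, order ≤ 1·1.
h=h₀': d/dx-closure on L₀ ⇒ L.
L = (1 + 24·x + 16·x^2) + (-3 - 16·x - 16·x^2)·Dx  (order 1).
h: a_k = 6, 2, 19, -53, 2371/12, -43487/60, …
ICs: h(0) = 6.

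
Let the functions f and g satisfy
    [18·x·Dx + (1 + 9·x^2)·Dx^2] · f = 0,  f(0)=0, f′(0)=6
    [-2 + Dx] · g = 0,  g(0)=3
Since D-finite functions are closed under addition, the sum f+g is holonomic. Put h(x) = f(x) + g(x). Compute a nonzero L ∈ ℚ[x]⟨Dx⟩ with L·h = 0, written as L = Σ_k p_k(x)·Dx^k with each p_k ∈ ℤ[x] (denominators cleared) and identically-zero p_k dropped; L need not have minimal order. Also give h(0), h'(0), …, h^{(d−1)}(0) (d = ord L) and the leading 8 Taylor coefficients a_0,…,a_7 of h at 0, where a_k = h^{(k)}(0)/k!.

L = (18 - 36·x - 486·x^2 - 324·x^3)·Dx + (-11 + 207·x^2 - 162·x^4)·Dx^2 + (1 + 9·x + 18·x^2 + 81·x^3 + 81·x^4)·Dx^3  (order 3).
h: a_k = 3, 12, 6, -14, 2, 98, 4/15, -65602/105, …
ICs: h(0) = 3, h′(0) = 12, h′′(0) = 12.

f: a_k = 0, 6, 0, -18, 0, 486/5, 0, -4374/7, …
g: a_k = 3, 6, 6, 4, 2, 4/5, 4/15, 8/105, …
L₀ := lclm(L_f,L_g); ord L₀ ≤ 2+1.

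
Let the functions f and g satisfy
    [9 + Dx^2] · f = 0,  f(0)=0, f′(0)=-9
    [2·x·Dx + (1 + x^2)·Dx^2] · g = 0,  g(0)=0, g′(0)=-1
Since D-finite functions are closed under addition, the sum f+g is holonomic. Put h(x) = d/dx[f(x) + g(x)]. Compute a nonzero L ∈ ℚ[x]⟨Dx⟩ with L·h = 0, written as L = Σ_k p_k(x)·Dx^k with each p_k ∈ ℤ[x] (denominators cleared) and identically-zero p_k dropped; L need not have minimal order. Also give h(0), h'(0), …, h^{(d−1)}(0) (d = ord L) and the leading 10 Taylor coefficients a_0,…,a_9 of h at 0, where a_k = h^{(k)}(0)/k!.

f: a_k = 0, -9, 0, 27/2, 0, -243/40, 0, 729/560, 0, -729/4480, …
g: a_k = 0, -1, 0, 1/3, 0, -1/5, 0, 1/7, 0, -1/9, …
h₀=f+g: left-lcm gives L₀, ord ≤ 4.
Differentiate: ansatz ord ≤ ord L₀ ⇒ L.
L = (-54·x + 540·x^3 + 162·x^5) + (63 + 279·x^2 + 297·x^4 + 81·x^6)·Dx + (-6·x + 60·x^3 + 18·x^5)·Dx^2 + (7 + 31·x^2 + 33·x^4 + 9·x^6)·Dx^3  (order 3).
h: a_k = -10, 0, 83/2, 0, -251/8, 0, 809/80, 0, -11041/4480, 0, …
ICs: h(0) = -10, h′(0) = 0, h′′(0) = 83.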